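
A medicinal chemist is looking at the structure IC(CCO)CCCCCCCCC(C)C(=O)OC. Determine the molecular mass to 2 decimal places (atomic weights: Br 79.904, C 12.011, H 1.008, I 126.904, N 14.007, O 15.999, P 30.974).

First, the molecular formula is C15H29IO3 (counting implicit H from valence).
  C: 15 × 12.011 = 180.165
  H: 29 × 1.008 = 29.232
  I: 1 × 126.904 = 126.904
  O: 3 × 15.999 = 47.997
Sum: 15×12.011 + 29×1.008 + 1×126.904 + 3×15.999 = 384.298 → 384.30 g/mol.

384.30 g/mol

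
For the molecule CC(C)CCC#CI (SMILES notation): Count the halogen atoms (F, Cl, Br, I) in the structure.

Halogen atoms appear at heavy-atom position 8 (1×I).
Other groups present: 1 alkyne.
Halogen count: 1.

1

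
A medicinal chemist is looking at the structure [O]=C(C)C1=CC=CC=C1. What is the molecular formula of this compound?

C8H8O

Walk through each heavy atom and fill implicit hydrogens from standard valence (C 4, N 3, O 2, S 2, halogen 1):
  atom 1: O with explicit H count 0
  atom 2: C, bond orders sum to 4 (valence 4) → 0 H
  atom 3: C, bond orders sum to 1 (valence 4) → 3 H
  atom 4: C, bond orders sum to 4 (valence 4) → 0 H
  atom 5: C, bond orders sum to 3 (valence 4) → 1 H
  atom 6: C, bond orders sum to 3 (valence 4) → 1 H
  atom 7: C, bond orders sum to 3 (valence 4) → 1 H
  atom 8: C, bond orders sum to 3 (valence 4) → 1 H
  atom 9: C, bond orders sum to 3 (valence 4) → 1 H
Totals → C:8, H:8, O:1.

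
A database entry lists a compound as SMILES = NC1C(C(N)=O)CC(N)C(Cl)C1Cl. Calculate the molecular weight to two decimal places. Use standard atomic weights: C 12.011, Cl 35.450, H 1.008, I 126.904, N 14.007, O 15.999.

226.10 g/mol

First, the molecular formula is C7H13Cl2N3O (counting implicit H from valence).
  C: 7 × 12.011 = 84.077
  Cl: 2 × 35.450 = 70.900
  H: 13 × 1.008 = 13.104
  N: 3 × 14.007 = 42.021
  O: 1 × 15.999 = 15.999
Sum: 7×12.011 + 2×35.450 + 13×1.008 + 3×14.007 + 1×15.999 = 226.101 → 226.10 g/mol.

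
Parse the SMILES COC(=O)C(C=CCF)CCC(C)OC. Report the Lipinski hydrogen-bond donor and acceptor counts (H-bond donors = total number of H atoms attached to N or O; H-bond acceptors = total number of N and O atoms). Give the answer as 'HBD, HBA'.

0, 3

Donors: find every N or O and count the H atoms it carries.
  atom 2 (O): bond orders sum to 2 → 0 H
  atom 4 (O): bond orders sum to 2 → 0 H
  atom 14 (O): bond orders sum to 2 → 0 H
Lipinski HBD = 0.
Acceptors: N atoms = 0, O atoms = 3 → HBA = 3.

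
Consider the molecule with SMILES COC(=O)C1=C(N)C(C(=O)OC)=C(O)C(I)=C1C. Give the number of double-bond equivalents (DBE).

6

Molecular formula: C11H12INO5.
DoU = (2C + 2 + N − H − X) / 2, where X is the halogen count and O/S are ignored.
    = (2·11 + 2 + 1 − 12 − 1) / 2 = 12 / 2 = 6.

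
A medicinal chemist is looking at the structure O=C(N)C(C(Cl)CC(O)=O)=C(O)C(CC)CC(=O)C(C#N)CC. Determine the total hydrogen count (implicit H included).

21

Walk through each heavy atom and fill implicit hydrogens from standard valence (C 4, N 3, O 2, S 2, halogen 1):
  atom 1: O, bond orders sum to 2 (valence 2) → 0 H
  atom 2: C, bond orders sum to 4 (valence 4) → 0 H
  atom 3: N, bond orders sum to 1 (valence 3) → 2 H
  atom 4: C, bond orders sum to 4 (valence 4) → 0 H
  atom 5: C, bond orders sum to 3 (valence 4) → 1 H
  atom 6: Cl (halogen, monovalent) → 0 H
  atom 7: C, bond orders sum to 2 (valence 4) → 2 H
  atom 8: C, bond orders sum to 4 (valence 4) → 0 H
  atom 9: O, bond orders sum to 1 (valence 2) → 1 H
  atom 10: O, bond orders sum to 2 (valence 2) → 0 H
  atom 11: C, bond orders sum to 4 (valence 4) → 0 H
  atom 12: O, bond orders sum to 1 (valence 2) → 1 H
  atom 13: C, bond orders sum to 3 (valence 4) → 1 H
  atom 14: C, bond orders sum to 2 (valence 4) → 2 H
  atom 15: C, bond orders sum to 1 (valence 4) → 3 H
  atom 16: C, bond orders sum to 2 (valence 4) → 2 H
  atom 17: C, bond orders sum to 4 (valence 4) → 0 H
  atom 18: O, bond orders sum to 2 (valence 2) → 0 H
  atom 19: C, bond orders sum to 3 (valence 4) → 1 H
  atom 20: C, bond orders sum to 4 (valence 4) → 0 H
  atom 21: N, bond orders sum to 3 (valence 3) → 0 H
  atom 22: C, bond orders sum to 2 (valence 4) → 2 H
  atom 23: C, bond orders sum to 1 (valence 4) → 3 H
Total hydrogens: 21.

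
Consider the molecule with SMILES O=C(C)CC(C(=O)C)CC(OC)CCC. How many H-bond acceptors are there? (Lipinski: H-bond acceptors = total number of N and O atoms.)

3

N atoms: 0; O atoms: 3.
Lipinski HBA = 0 + 3 = 3.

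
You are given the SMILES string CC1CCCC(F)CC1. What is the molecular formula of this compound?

Walk through each heavy atom and fill implicit hydrogens from standard valence (C 4, N 3, O 2, S 2, halogen 1):
  atom 1: C, bond orders sum to 1 (valence 4) → 3 H
  atom 2: C, bond orders sum to 3 (valence 4) → 1 H
  atom 3: C, bond orders sum to 2 (valence 4) → 2 H
  atom 4: C, bond orders sum to 2 (valence 4) → 2 H
  atom 5: C, bond orders sum to 2 (valence 4) → 2 H
  atom 6: C, bond orders sum to 3 (valence 4) → 1 H
  atom 7: F (halogen, monovalent) → 0 H
  atom 8: C, bond orders sum to 2 (valence 4) → 2 H
  atom 9: C, bond orders sum to 2 (valence 4) → 2 H
Totals → C:8, H:15, F:1.
In Hill order: C8H15F.

C8H15F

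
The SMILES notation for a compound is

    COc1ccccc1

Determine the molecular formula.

Walk through each heavy atom and fill implicit hydrogens from standard valence (C 4, N 3, O 2, S 2, halogen 1); for lowercase aromatic atoms, an aromatic c carries 1 H when it has two neighbours and 0 H with three, and aromatic n carries 0 H:
  atom 1: C, bond orders sum to 1 (valence 4) → 3 H
  atom 2: O, bond orders sum to 2 (valence 2) → 0 H
  atom 3: aromatic c, 3 neighbours → 0 H
  atom 4: aromatic c, 2 neighbours → 1 H
  atom 5: aromatic c, 2 neighbours → 1 H
  atom 6: aromatic c, 2 neighbours → 1 H
  atom 7: aromatic c, 2 neighbours → 1 H
  atom 8: aromatic c, 2 neighbours → 1 H
Totals → C:7, H:8, O:1.

C7H8O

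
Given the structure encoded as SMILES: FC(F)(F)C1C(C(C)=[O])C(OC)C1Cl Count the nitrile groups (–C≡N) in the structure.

0

Scan the SMILES for the nitrile motif — none present.
Groups that are present: 1 ether, 1 ketone.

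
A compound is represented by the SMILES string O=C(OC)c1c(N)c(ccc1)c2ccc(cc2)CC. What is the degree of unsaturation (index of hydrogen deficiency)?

Molecular formula: C16H17NO2.
DoU = (2C + 2 + N − H − X) / 2, where X is the halogen count and O/S are ignored.
    = (2·16 + 2 + 1 − 17 − 0) / 2 = 18 / 2 = 9.

9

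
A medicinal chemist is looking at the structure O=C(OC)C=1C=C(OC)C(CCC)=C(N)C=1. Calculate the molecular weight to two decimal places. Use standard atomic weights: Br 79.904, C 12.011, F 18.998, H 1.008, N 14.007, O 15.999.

First, the molecular formula is C12H17NO3 (counting implicit H from valence).
  C: 12 × 12.011 = 144.132
  H: 17 × 1.008 = 17.136
  N: 1 × 14.007 = 14.007
  O: 3 × 15.999 = 47.997
Sum: 12×12.011 + 17×1.008 + 1×14.007 + 3×15.999 = 223.272 → 223.27 g/mol.

223.27 g/mol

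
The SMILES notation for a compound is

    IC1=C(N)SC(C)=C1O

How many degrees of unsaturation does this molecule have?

Degree of unsaturation = (number of rings) + (number of π bonds).
Ring closures in the SMILES: 1.
π bonds: 2 double bonds (each 1 DoU) → 2 DoU from unsaturation.
Total DoU = 1 + 2 = 3.

3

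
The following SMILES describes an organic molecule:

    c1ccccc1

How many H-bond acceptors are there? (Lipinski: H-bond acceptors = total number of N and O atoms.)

N atoms: 0; O atoms: 0.
Lipinski HBA = 0 + 0 = 0.

0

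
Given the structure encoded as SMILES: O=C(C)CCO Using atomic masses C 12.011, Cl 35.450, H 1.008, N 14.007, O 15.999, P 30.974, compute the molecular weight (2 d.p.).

88.11 g/mol

First, the molecular formula is C4H8O2 (counting implicit H from valence).
  C: 4 × 12.011 = 48.044
  H: 8 × 1.008 = 8.064
  O: 2 × 15.999 = 31.998
Sum: 4×12.011 + 8×1.008 + 2×15.999 = 88.106 → 88.11 g/mol.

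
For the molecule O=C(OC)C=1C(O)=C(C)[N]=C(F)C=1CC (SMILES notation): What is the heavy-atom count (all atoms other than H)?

15

Every atom symbol written in the SMILES (organic subset) is one heavy atom; implicit H are not written.
Heavy atoms by element → C:10, F:1, N:1, O:3.
Total: 15.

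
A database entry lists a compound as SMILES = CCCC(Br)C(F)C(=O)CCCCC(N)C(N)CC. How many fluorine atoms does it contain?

1

Scan the SMILES for F atoms (remember two-letter symbols like Cl and Br are single atoms).
Fluorine count: 1.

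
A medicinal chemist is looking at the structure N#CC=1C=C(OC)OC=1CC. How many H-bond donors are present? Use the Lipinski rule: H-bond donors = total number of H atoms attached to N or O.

Donors: find every N or O and count the H atoms it carries.
  atom 1 (N): bond orders sum to 3 → 0 H
  atom 6 (O): bond orders sum to 2 → 0 H
  atom 8 (O): bond orders sum to 2 → 0 H
Lipinski HBD = 0.

0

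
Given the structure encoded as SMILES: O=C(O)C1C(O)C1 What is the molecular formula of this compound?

C4H6O3

Walk through each heavy atom and fill implicit hydrogens from standard valence (C 4, N 3, O 2, S 2, halogen 1):
  atom 1: O, bond orders sum to 2 (valence 2) → 0 H
  atom 2: C, bond orders sum to 4 (valence 4) → 0 H
  atom 3: O, bond orders sum to 1 (valence 2) → 1 H
  atom 4: C, bond orders sum to 3 (valence 4) → 1 H
  atom 5: C, bond orders sum to 3 (valence 4) → 1 H
  atom 6: O, bond orders sum to 1 (valence 2) → 1 H
  atom 7: C, bond orders sum to 2 (valence 4) → 2 H
Totals → C:4, H:6, O:3.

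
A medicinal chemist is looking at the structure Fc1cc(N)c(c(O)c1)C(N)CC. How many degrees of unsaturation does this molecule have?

Molecular formula: C9H13FN2O.
DoU = (2C + 2 + N − H − X) / 2, where X is the halogen count and O/S are ignored.
    = (2·9 + 2 + 2 − 13 − 1) / 2 = 8 / 2 = 4.

4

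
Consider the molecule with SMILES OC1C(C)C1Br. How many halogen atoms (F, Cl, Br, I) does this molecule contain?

1

Halogen atoms appear at heavy-atom position 6 (1×Br).
Other groups present: 1 hydroxyl.
Halogen count: 1.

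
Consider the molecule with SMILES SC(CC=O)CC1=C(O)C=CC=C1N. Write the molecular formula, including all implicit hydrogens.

Walk through each heavy atom and fill implicit hydrogens from standard valence (C 4, N 3, O 2, S 2, halogen 1):
  atom 1: S, bond orders sum to 1 (valence 2) → 1 H
  atom 2: C, bond orders sum to 3 (valence 4) → 1 H
  atom 3: C, bond orders sum to 2 (valence 4) → 2 H
  atom 4: C, bond orders sum to 3 (valence 4) → 1 H
  atom 5: O, bond orders sum to 2 (valence 2) → 0 H
  atom 6: C, bond orders sum to 2 (valence 4) → 2 H
  atom 7: C, bond orders sum to 4 (valence 4) → 0 H
  atom 8: C, bond orders sum to 4 (valence 4) → 0 H
  atom 9: O, bond orders sum to 1 (valence 2) → 1 H
  atom 10: C, bond orders sum to 3 (valence 4) → 1 H
  atom 11: C, bond orders sum to 3 (valence 4) → 1 H
  atom 12: C, bond orders sum to 3 (valence 4) → 1 H
  atom 13: C, bond orders sum to 4 (valence 4) → 0 H
  atom 14: N, bond orders sum to 1 (valence 3) → 2 H
Totals → C:10, H:13, N:1, O:2, S:1.

C10H13NO2S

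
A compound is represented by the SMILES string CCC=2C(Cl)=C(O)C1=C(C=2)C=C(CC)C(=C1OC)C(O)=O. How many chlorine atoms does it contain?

Scan the SMILES for Cl atoms (remember two-letter symbols like Cl and Br are single atoms).
Chlorine count: 1.

1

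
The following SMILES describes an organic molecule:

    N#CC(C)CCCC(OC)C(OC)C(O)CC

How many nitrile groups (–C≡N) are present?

The nitrile motif appears at heavy-atom position 2 in the SMILES.
Other groups present: 2 ether, 1 hydroxyl.
Nitrile count: 1.

1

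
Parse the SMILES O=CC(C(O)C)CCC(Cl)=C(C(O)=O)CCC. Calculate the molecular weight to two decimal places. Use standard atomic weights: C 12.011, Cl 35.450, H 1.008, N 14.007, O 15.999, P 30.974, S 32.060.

First, the molecular formula is C12H19ClO4 (counting implicit H from valence).
  C: 12 × 12.011 = 144.132
  Cl: 1 × 35.450 = 35.450
  H: 19 × 1.008 = 19.152
  O: 4 × 15.999 = 63.996
Sum: 12×12.011 + 1×35.450 + 19×1.008 + 4×15.999 = 262.730 → 262.73 g/mol.

262.73 g/mol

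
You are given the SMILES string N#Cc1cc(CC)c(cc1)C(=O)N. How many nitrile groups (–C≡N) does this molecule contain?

The nitrile motif appears at heavy-atom position 2 in the SMILES.
Other groups present: 1 amide.
Nitrile count: 1.

1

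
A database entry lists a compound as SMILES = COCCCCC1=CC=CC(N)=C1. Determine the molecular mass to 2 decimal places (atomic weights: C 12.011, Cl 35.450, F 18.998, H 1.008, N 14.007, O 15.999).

179.26 g/mol

First, the molecular formula is C11H17NO (counting implicit H from valence).
  C: 11 × 12.011 = 132.121
  H: 17 × 1.008 = 17.136
  N: 1 × 14.007 = 14.007
  O: 1 × 15.999 = 15.999
Sum: 11×12.011 + 17×1.008 + 1×14.007 + 1×15.999 = 179.263 → 179.26 g/mol.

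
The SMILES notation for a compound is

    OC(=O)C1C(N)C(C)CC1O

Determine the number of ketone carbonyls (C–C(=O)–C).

0

Scan the SMILES for the ketone motif — none present.
Groups that are present: 1 carboxylic acid, 1 hydroxyl, 1 primary amine.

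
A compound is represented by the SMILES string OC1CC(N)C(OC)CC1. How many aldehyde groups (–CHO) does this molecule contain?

Scan the SMILES for the aldehyde motif — none present.
Groups that are present: 1 ether, 1 hydroxyl, 1 primary amine.

0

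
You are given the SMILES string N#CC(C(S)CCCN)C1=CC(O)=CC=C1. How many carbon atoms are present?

Count every carbon token in the SMILES (each C, including those in ring-closure positions and inside branches).
Carbon count: 12.

12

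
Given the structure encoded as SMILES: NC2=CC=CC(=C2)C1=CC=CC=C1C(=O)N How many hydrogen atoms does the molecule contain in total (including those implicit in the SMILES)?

12

Walk through each heavy atom and fill implicit hydrogens from standard valence (C 4, N 3, O 2, S 2, halogen 1):
  atom 1: N, bond orders sum to 1 (valence 3) → 2 H
  atom 2: C, bond orders sum to 4 (valence 4) → 0 H
  atom 3: C, bond orders sum to 3 (valence 4) → 1 H
  atom 4: C, bond orders sum to 3 (valence 4) → 1 H
  atom 5: C, bond orders sum to 3 (valence 4) → 1 H
  atom 6: C, bond orders sum to 4 (valence 4) → 0 H
  atom 7: C, bond orders sum to 3 (valence 4) → 1 H
  atom 8: C, bond orders sum to 4 (valence 4) → 0 H
  atom 9: C, bond orders sum to 3 (valence 4) → 1 H
  atom 10: C, bond orders sum to 3 (valence 4) → 1 H
  atom 11: C, bond orders sum to 3 (valence 4) → 1 H
  atom 12: C, bond orders sum to 3 (valence 4) → 1 H
  atom 13: C, bond orders sum to 4 (valence 4) → 0 H
  atom 14: C, bond orders sum to 4 (valence 4) → 0 H
  atom 15: O, bond orders sum to 2 (valence 2) → 0 H
  atom 16: N, bond orders sum to 1 (valence 3) → 2 H
Total hydrogens: 12.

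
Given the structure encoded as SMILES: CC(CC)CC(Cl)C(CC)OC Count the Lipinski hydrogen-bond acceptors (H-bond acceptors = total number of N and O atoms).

N atoms: 0; O atoms: 1.
Lipinski HBA = 0 + 1 = 1.

1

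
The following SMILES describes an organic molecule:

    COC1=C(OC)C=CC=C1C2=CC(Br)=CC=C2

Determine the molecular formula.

Walk through each heavy atom and fill implicit hydrogens from standard valence (C 4, N 3, O 2, S 2, halogen 1):
  atom 1: C, bond orders sum to 1 (valence 4) → 3 H
  atom 2: O, bond orders sum to 2 (valence 2) → 0 H
  atom 3: C, bond orders sum to 4 (valence 4) → 0 H
  atom 4: C, bond orders sum to 4 (valence 4) → 0 H
  atom 5: O, bond orders sum to 2 (valence 2) → 0 H
  atom 6: C, bond orders sum to 1 (valence 4) → 3 H
  atom 7: C, bond orders sum to 3 (valence 4) → 1 H
  atom 8: C, bond orders sum to 3 (valence 4) → 1 H
  atom 9: C, bond orders sum to 3 (valence 4) → 1 H
  atom 10: C, bond orders sum to 4 (valence 4) → 0 H
  atom 11: C, bond orders sum to 4 (valence 4) → 0 H
  atom 12: C, bond orders sum to 3 (valence 4) → 1 H
  atom 13: C, bond orders sum to 4 (valence 4) → 0 H
  atom 14: Br (halogen, monovalent) → 0 H
  atom 15: C, bond orders sum to 3 (valence 4) → 1 H
  atom 16: C, bond orders sum to 3 (valence 4) → 1 H
  atom 17: C, bond orders sum to 3 (valence 4) → 1 H
Totals → C:14, H:13, Br:1, O:2.
In Hill order: C14H13BrO2.

C14H13BrO2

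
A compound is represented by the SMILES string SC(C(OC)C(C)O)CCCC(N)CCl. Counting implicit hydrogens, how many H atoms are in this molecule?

Walk through each heavy atom and fill implicit hydrogens from standard valence (C 4, N 3, O 2, S 2, halogen 1):
  atom 1: S, bond orders sum to 1 (valence 2) → 1 H
  atom 2: C, bond orders sum to 3 (valence 4) → 1 H
  atom 3: C, bond orders sum to 3 (valence 4) → 1 H
  atom 4: O, bond orders sum to 2 (valence 2) → 0 H
  atom 5: C, bond orders sum to 1 (valence 4) → 3 H
  atom 6: C, bond orders sum to 3 (valence 4) → 1 H
  atom 7: C, bond orders sum to 1 (valence 4) → 3 H
  atom 8: O, bond orders sum to 1 (valence 2) → 1 H
  atom 9: C, bond orders sum to 2 (valence 4) → 2 H
  atom 10: C, bond orders sum to 2 (valence 4) → 2 H
  atom 11: C, bond orders sum to 2 (valence 4) → 2 H
  atom 12: C, bond orders sum to 3 (valence 4) → 1 H
  atom 13: N, bond orders sum to 1 (valence 3) → 2 H
  atom 14: C, bond orders sum to 2 (valence 4) → 2 H
  atom 15: Cl (halogen, monovalent) → 0 H
Total hydrogens: 22.

22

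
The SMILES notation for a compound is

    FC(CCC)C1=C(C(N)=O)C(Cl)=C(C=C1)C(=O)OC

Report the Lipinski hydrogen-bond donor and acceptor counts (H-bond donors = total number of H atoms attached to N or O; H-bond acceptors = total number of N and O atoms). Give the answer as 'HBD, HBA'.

2, 4

Donors: find every N or O and count the H atoms it carries.
  atom 9 (N): bond orders sum to 1 → 2 H
  atom 10 (O): bond orders sum to 2 → 0 H
  atom 17 (O): bond orders sum to 2 → 0 H
  atom 18 (O): bond orders sum to 2 → 0 H
Lipinski HBD = 2.
Acceptors: N atoms = 1, O atoms = 3 → HBA = 4.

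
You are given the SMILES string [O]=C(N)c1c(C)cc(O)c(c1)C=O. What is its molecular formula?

C9H9NO3

Walk through each heavy atom and fill implicit hydrogens from standard valence (C 4, N 3, O 2, S 2, halogen 1); for lowercase aromatic atoms, an aromatic c carries 1 H when it has two neighbours and 0 H with three, and aromatic n carries 0 H:
  atom 1: O with explicit H count 0
  atom 2: C, bond orders sum to 4 (valence 4) → 0 H
  atom 3: N, bond orders sum to 1 (valence 3) → 2 H
  atom 4: aromatic c, 3 neighbours → 0 H
  atom 5: aromatic c, 3 neighbours → 0 H
  atom 6: C, bond orders sum to 1 (valence 4) → 3 H
  atom 7: aromatic c, 2 neighbours → 1 H
  atom 8: aromatic c, 3 neighbours → 0 H
  atom 9: O, bond orders sum to 1 (valence 2) → 1 H
  atom 10: aromatic c, 3 neighbours → 0 H
  atom 11: aromatic c, 2 neighbours → 1 H
  atom 12: C, bond orders sum to 3 (valence 4) → 1 H
  atom 13: O, bond orders sum to 2 (valence 2) → 0 H
Totals → C:9, H:9, N:1, O:3.
In Hill order: C9H9NO3.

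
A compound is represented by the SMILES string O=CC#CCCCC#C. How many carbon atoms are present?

Count every carbon token in the SMILES (each C, including those in ring-closure positions and inside branches).
Carbon count: 8.

8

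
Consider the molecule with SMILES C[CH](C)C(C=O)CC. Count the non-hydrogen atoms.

8

Every atom symbol written in the SMILES (organic subset) is one heavy atom; implicit H are not written.
Heavy atoms by element → C:7, O:1.
Total: 8.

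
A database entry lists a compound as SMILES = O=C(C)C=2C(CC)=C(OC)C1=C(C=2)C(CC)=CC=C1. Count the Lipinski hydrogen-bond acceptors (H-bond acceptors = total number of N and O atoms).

N atoms: 0; O atoms: 2.
Lipinski HBA = 0 + 2 = 2.

2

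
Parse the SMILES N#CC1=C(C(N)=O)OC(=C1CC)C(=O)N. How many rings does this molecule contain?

In SMILES, each pair of matching ring-closure digits denotes one ring-closing bond; the number of such bonds equals the number of independent rings.
Ring-closure bonds here: 1.

1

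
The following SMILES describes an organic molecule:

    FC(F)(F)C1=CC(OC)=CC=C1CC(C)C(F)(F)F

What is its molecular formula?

Walk through each heavy atom and fill implicit hydrogens from standard valence (C 4, N 3, O 2, S 2, halogen 1):
  atom 1: F (halogen, monovalent) → 0 H
  atom 2: C, bond orders sum to 4 (valence 4) → 0 H
  atom 3: F (halogen, monovalent) → 0 H
  atom 4: F (halogen, monovalent) → 0 H
  atom 5: C, bond orders sum to 4 (valence 4) → 0 H
  atom 6: C, bond orders sum to 3 (valence 4) → 1 H
  atom 7: C, bond orders sum to 4 (valence 4) → 0 H
  atom 8: O, bond orders sum to 2 (valence 2) → 0 H
  atom 9: C, bond orders sum to 1 (valence 4) → 3 H
  atom 10: C, bond orders sum to 3 (valence 4) → 1 H
  atom 11: C, bond orders sum to 3 (valence 4) → 1 H
  atom 12: C, bond orders sum to 4 (valence 4) → 0 H
  atom 13: C, bond orders sum to 2 (valence 4) → 2 H
  atom 14: C, bond orders sum to 3 (valence 4) → 1 H
  atom 15: C, bond orders sum to 1 (valence 4) → 3 H
  atom 16: C, bond orders sum to 4 (valence 4) → 0 H
  atom 17: F (halogen, monovalent) → 0 H
  atom 18: F (halogen, monovalent) → 0 H
  atom 19: F (halogen, monovalent) → 0 H
Totals → C:12, H:12, F:6, O:1.

C12H12F6O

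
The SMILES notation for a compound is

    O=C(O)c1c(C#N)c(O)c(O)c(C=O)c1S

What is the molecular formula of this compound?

Walk through each heavy atom and fill implicit hydrogens from standard valence (C 4, N 3, O 2, S 2, halogen 1); for lowercase aromatic atoms, an aromatic c carries 1 H when it has two neighbours and 0 H with three, and aromatic n carries 0 H:
  atom 1: O, bond orders sum to 2 (valence 2) → 0 H
  atom 2: C, bond orders sum to 4 (valence 4) → 0 H
  atom 3: O, bond orders sum to 1 (valence 2) → 1 H
  atom 4: aromatic c, 3 neighbours → 0 H
  atom 5: aromatic c, 3 neighbours → 0 H
  atom 6: C, bond orders sum to 4 (valence 4) → 0 H
  atom 7: N, bond orders sum to 3 (valence 3) → 0 H
  atom 8: aromatic c, 3 neighbours → 0 H
  atom 9: O, bond orders sum to 1 (valence 2) → 1 H
  atom 10: aromatic c, 3 neighbours → 0 H
  atom 11: O, bond orders sum to 1 (valence 2) → 1 H
  atom 12: aromatic c, 3 neighbours → 0 H
  atom 13: C, bond orders sum to 3 (valence 4) → 1 H
  atom 14: O, bond orders sum to 2 (valence 2) → 0 H
  atom 15: aromatic c, 3 neighbours → 0 H
  atom 16: S, bond orders sum to 1 (valence 2) → 1 H
Totals → C:9, H:5, N:1, O:5, S:1.

C9H5NO5S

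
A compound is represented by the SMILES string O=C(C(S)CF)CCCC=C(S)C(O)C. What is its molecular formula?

C10H17FO2S2

Walk through each heavy atom and fill implicit hydrogens from standard valence (C 4, N 3, O 2, S 2, halogen 1):
  atom 1: O, bond orders sum to 2 (valence 2) → 0 H
  atom 2: C, bond orders sum to 4 (valence 4) → 0 H
  atom 3: C, bond orders sum to 3 (valence 4) → 1 H
  atom 4: S, bond orders sum to 1 (valence 2) → 1 H
  atom 5: C, bond orders sum to 2 (valence 4) → 2 H
  atom 6: F (halogen, monovalent) → 0 H
  atom 7: C, bond orders sum to 2 (valence 4) → 2 H
  atom 8: C, bond orders sum to 2 (valence 4) → 2 H
  atom 9: C, bond orders sum to 2 (valence 4) → 2 H
  atom 10: C, bond orders sum to 3 (valence 4) → 1 H
  atom 11: C, bond orders sum to 4 (valence 4) → 0 H
  atom 12: S, bond orders sum to 1 (valence 2) → 1 H
  atom 13: C, bond orders sum to 3 (valence 4) → 1 H
  atom 14: O, bond orders sum to 1 (valence 2) → 1 H
  atom 15: C, bond orders sum to 1 (valence 4) → 3 H
Totals → C:10, H:17, F:1, O:2, S:2.
In Hill order: C10H17FO2S2.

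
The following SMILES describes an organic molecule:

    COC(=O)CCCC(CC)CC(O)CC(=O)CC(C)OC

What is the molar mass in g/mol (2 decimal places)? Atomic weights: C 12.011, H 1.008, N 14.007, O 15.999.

302.41 g/mol

First, the molecular formula is C16H30O5 (counting implicit H from valence).
  C: 16 × 12.011 = 192.176
  H: 30 × 1.008 = 30.240
  O: 5 × 15.999 = 79.995
Sum: 16×12.011 + 30×1.008 + 5×15.999 = 302.411 → 302.41 g/mol.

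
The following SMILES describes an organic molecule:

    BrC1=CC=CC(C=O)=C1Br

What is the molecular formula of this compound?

C7H4Br2O

Walk through each heavy atom and fill implicit hydrogens from standard valence (C 4, N 3, O 2, S 2, halogen 1):
  atom 1: Br (halogen, monovalent) → 0 H
  atom 2: C, bond orders sum to 4 (valence 4) → 0 H
  atom 3: C, bond orders sum to 3 (valence 4) → 1 H
  atom 4: C, bond orders sum to 3 (valence 4) → 1 H
  atom 5: C, bond orders sum to 3 (valence 4) → 1 H
  atom 6: C, bond orders sum to 4 (valence 4) → 0 H
  atom 7: C, bond orders sum to 3 (valence 4) → 1 H
  atom 8: O, bond orders sum to 2 (valence 2) → 0 H
  atom 9: C, bond orders sum to 4 (valence 4) → 0 H
  atom 10: Br (halogen, monovalent) → 0 H
Totals → C:7, H:4, Br:2, O:1.
In Hill order: C7H4Br2O.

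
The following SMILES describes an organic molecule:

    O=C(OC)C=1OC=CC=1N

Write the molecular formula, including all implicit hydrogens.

C6H7NO3

Walk through each heavy atom and fill implicit hydrogens from standard valence (C 4, N 3, O 2, S 2, halogen 1):
  atom 1: O, bond orders sum to 2 (valence 2) → 0 H
  atom 2: C, bond orders sum to 4 (valence 4) → 0 H
  atom 3: O, bond orders sum to 2 (valence 2) → 0 H
  atom 4: C, bond orders sum to 1 (valence 4) → 3 H
  atom 5: C, bond orders sum to 4 (valence 4) → 0 H
  atom 6: O, bond orders sum to 2 (valence 2) → 0 H
  atom 7: C, bond orders sum to 3 (valence 4) → 1 H
  atom 8: C, bond orders sum to 3 (valence 4) → 1 H
  atom 9: C, bond orders sum to 4 (valence 4) → 0 H
  atom 10: N, bond orders sum to 1 (valence 3) → 2 H
Totals → C:6, H:7, N:1, O:3.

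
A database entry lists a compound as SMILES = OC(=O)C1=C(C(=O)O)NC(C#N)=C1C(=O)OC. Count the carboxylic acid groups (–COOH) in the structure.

The carboxylic acid motif appears at heavy-atom positions 2, 6 in the SMILES.
Other groups present: 1 ester, 1 nitrile.
Carboxylic acid count: 2.

2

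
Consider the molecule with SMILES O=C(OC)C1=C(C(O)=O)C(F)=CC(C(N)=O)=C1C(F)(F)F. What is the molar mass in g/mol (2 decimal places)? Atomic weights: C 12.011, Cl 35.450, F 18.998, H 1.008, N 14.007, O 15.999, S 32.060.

309.17 g/mol

First, the molecular formula is C11H7F4NO5 (counting implicit H from valence).
  C: 11 × 12.011 = 132.121
  F: 4 × 18.998 = 75.992
  H: 7 × 1.008 = 7.056
  N: 1 × 14.007 = 14.007
  O: 5 × 15.999 = 79.995
Sum: 11×12.011 + 4×18.998 + 7×1.008 + 1×14.007 + 5×15.999 = 309.171 → 309.17 g/mol.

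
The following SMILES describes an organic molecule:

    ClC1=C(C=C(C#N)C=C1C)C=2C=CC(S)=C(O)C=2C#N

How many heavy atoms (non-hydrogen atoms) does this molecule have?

Every atom symbol written in the SMILES (organic subset) is one heavy atom; implicit H are not written.
Heavy atoms by element → C:15, Cl:1, N:2, O:1, S:1.
Total: 20.

20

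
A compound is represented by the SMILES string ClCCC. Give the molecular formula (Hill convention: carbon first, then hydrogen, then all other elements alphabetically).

Walk through each heavy atom and fill implicit hydrogens from standard valence (C 4, N 3, O 2, S 2, halogen 1):
  atom 1: Cl (halogen, monovalent) → 0 H
  atom 2: C, bond orders sum to 2 (valence 4) → 2 H
  atom 3: C, bond orders sum to 2 (valence 4) → 2 H
  atom 4: C, bond orders sum to 1 (valence 4) → 3 H
Totals → C:3, H:7, Cl:1.

C3H7Cl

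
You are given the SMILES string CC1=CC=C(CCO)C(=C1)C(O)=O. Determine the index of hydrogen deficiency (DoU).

Degree of unsaturation = (number of rings) + (number of π bonds).
Ring closures in the SMILES: 1.
π bonds: 4 double bonds (each 1 DoU) → 4 DoU from unsaturation.
Total DoU = 1 + 4 = 5.

5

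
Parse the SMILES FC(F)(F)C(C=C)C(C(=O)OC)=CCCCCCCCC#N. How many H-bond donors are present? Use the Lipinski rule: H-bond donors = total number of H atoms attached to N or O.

0

Donors: find every N or O and count the H atoms it carries.
  atom 10 (O): bond orders sum to 2 → 0 H
  atom 11 (O): bond orders sum to 2 → 0 H
  atom 22 (N): bond orders sum to 3 → 0 H
Lipinski HBD = 0.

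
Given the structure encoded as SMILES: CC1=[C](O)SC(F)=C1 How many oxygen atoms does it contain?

1

Scan the SMILES for O atoms (remember two-letter symbols like Cl and Br are single atoms).
Oxygen count: 1.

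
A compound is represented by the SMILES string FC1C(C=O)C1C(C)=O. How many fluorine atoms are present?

1

Scan the SMILES for F atoms (remember two-letter symbols like Cl and Br are single atoms).
Fluorine count: 1.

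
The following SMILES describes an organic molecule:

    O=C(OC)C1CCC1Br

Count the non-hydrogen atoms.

9

Every atom symbol written in the SMILES (organic subset) is one heavy atom; implicit H are not written.
Heavy atoms by element → Br:1, C:6, O:2.
Total: 9.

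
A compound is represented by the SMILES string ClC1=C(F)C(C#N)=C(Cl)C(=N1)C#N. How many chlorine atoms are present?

Scan the SMILES for Cl atoms (remember two-letter symbols like Cl and Br are single atoms).
Chlorine count: 2.

2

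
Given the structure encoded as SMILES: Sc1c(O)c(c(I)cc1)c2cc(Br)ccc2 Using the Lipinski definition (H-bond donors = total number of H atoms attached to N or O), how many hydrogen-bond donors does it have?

Donors: find every N or O and count the H atoms it carries.
  atom 4 (O): bond orders sum to 1 → 1 H
Lipinski HBD = 1.

1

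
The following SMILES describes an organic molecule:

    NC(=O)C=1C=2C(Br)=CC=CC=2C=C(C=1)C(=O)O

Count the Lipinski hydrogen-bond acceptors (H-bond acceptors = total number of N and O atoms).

4

N atoms: 1; O atoms: 3.
Lipinski HBA = 1 + 3 = 4.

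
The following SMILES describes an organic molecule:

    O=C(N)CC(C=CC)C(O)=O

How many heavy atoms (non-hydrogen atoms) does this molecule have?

Every atom symbol written in the SMILES (organic subset) is one heavy atom; implicit H are not written.
Heavy atoms by element → C:7, N:1, O:3.
Total: 11.

11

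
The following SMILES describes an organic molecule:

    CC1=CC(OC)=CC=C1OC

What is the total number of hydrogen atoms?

12

Walk through each heavy atom and fill implicit hydrogens from standard valence (C 4, N 3, O 2, S 2, halogen 1):
  atom 1: C, bond orders sum to 1 (valence 4) → 3 H
  atom 2: C, bond orders sum to 4 (valence 4) → 0 H
  atom 3: C, bond orders sum to 3 (valence 4) → 1 H
  atom 4: C, bond orders sum to 4 (valence 4) → 0 H
  atom 5: O, bond orders sum to 2 (valence 2) → 0 H
  atom 6: C, bond orders sum to 1 (valence 4) → 3 H
  atom 7: C, bond orders sum to 3 (valence 4) → 1 H
  atom 8: C, bond orders sum to 3 (valence 4) → 1 H
  atom 9: C, bond orders sum to 4 (valence 4) → 0 H
  atom 10: O, bond orders sum to 2 (valence 2) → 0 H
  atom 11: C, bond orders sum to 1 (valence 4) → 3 H
Total hydrogens: 12.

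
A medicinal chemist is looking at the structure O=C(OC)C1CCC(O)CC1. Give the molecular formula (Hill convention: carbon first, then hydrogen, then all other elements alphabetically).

Walk through each heavy atom and fill implicit hydrogens from standard valence (C 4, N 3, O 2, S 2, halogen 1):
  atom 1: O, bond orders sum to 2 (valence 2) → 0 H
  atom 2: C, bond orders sum to 4 (valence 4) → 0 H
  atom 3: O, bond orders sum to 2 (valence 2) → 0 H
  atom 4: C, bond orders sum to 1 (valence 4) → 3 H
  atom 5: C, bond orders sum to 3 (valence 4) → 1 H
  atom 6: C, bond orders sum to 2 (valence 4) → 2 H
  atom 7: C, bond orders sum to 2 (valence 4) → 2 H
  atom 8: C, bond orders sum to 3 (valence 4) → 1 H
  atom 9: O, bond orders sum to 1 (valence 2) → 1 H
  atom 10: C, bond orders sum to 2 (valence 4) → 2 H
  atom 11: C, bond orders sum to 2 (valence 4) → 2 H
Totals → C:8, H:14, O:3.
In Hill order: C8H14O3.

C8H14O3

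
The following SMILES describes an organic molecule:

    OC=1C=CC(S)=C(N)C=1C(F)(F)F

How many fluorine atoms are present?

Scan the SMILES for F atoms (remember two-letter symbols like Cl and Br are single atoms).
Fluorine count: 3.

3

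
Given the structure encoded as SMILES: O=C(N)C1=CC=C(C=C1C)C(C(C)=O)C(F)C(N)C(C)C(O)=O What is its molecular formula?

C16H21FN2O4

Walk through each heavy atom and fill implicit hydrogens from standard valence (C 4, N 3, O 2, S 2, halogen 1):
  atom 1: O, bond orders sum to 2 (valence 2) → 0 H
  atom 2: C, bond orders sum to 4 (valence 4) → 0 H
  atom 3: N, bond orders sum to 1 (valence 3) → 2 H
  atom 4: C, bond orders sum to 4 (valence 4) → 0 H
  atom 5: C, bond orders sum to 3 (valence 4) → 1 H
  atom 6: C, bond orders sum to 3 (valence 4) → 1 H
  atom 7: C, bond orders sum to 4 (valence 4) → 0 H
  atom 8: C, bond orders sum to 3 (valence 4) → 1 H
  atom 9: C, bond orders sum to 4 (valence 4) → 0 H
  atom 10: C, bond orders sum to 1 (valence 4) → 3 H
  atom 11: C, bond orders sum to 3 (valence 4) → 1 H
  atom 12: C, bond orders sum to 4 (valence 4) → 0 H
  atom 13: C, bond orders sum to 1 (valence 4) → 3 H
  atom 14: O, bond orders sum to 2 (valence 2) → 0 H
  atom 15: C, bond orders sum to 3 (valence 4) → 1 H
  atom 16: F (halogen, monovalent) → 0 H
  atom 17: C, bond orders sum to 3 (valence 4) → 1 H
  atom 18: N, bond orders sum to 1 (valence 3) → 2 H
  atom 19: C, bond orders sum to 3 (valence 4) → 1 H
  atom 20: C, bond orders sum to 1 (valence 4) → 3 H
  atom 21: C, bond orders sum to 4 (valence 4) → 0 H
  atom 22: O, bond orders sum to 1 (valence 2) → 1 H
  atom 23: O, bond orders sum to 2 (valence 2) → 0 H
Totals → C:16, H:21, F:1, N:2, O:4.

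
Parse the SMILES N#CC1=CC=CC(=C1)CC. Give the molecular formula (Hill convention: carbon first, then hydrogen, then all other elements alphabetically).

Walk through each heavy atom and fill implicit hydrogens from standard valence (C 4, N 3, O 2, S 2, halogen 1):
  atom 1: N, bond orders sum to 3 (valence 3) → 0 H
  atom 2: C, bond orders sum to 4 (valence 4) → 0 H
  atom 3: C, bond orders sum to 4 (valence 4) → 0 H
  atom 4: C, bond orders sum to 3 (valence 4) → 1 H
  atom 5: C, bond orders sum to 3 (valence 4) → 1 H
  atom 6: C, bond orders sum to 3 (valence 4) → 1 H
  atom 7: C, bond orders sum to 4 (valence 4) → 0 H
  atom 8: C, bond orders sum to 3 (valence 4) → 1 H
  atom 9: C, bond orders sum to 2 (valence 4) → 2 H
  atom 10: C, bond orders sum to 1 (valence 4) → 3 H
Totals → C:9, H:9, N:1.

C9H9N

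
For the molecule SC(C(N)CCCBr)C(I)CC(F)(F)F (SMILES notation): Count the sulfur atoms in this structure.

1

Scan the SMILES for S atoms (remember two-letter symbols like Cl and Br are single atoms).
Sulfur count: 1.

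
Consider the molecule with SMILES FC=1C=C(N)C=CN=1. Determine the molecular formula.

Walk through each heavy atom and fill implicit hydrogens from standard valence (C 4, N 3, O 2, S 2, halogen 1):
  atom 1: F (halogen, monovalent) → 0 H
  atom 2: C, bond orders sum to 4 (valence 4) → 0 H
  atom 3: C, bond orders sum to 3 (valence 4) → 1 H
  atom 4: C, bond orders sum to 4 (valence 4) → 0 H
  atom 5: N, bond orders sum to 1 (valence 3) → 2 H
  atom 6: C, bond orders sum to 3 (valence 4) → 1 H
  atom 7: C, bond orders sum to 3 (valence 4) → 1 H
  atom 8: N, bond orders sum to 3 (valence 3) → 0 H
Totals → C:5, H:5, F:1, N:2.

C5H5FN2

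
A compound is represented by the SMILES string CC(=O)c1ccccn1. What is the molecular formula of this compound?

Walk through each heavy atom and fill implicit hydrogens from standard valence (C 4, N 3, O 2, S 2, halogen 1); for lowercase aromatic atoms, an aromatic c carries 1 H when it has two neighbours and 0 H with three, and aromatic n carries 0 H:
  atom 1: C, bond orders sum to 1 (valence 4) → 3 H
  atom 2: C, bond orders sum to 4 (valence 4) → 0 H
  atom 3: O, bond orders sum to 2 (valence 2) → 0 H
  atom 4: aromatic c, 3 neighbours → 0 H
  atom 5: aromatic c, 2 neighbours → 1 H
  atom 6: aromatic c, 2 neighbours → 1 H
  atom 7: aromatic c, 2 neighbours → 1 H
  atom 8: aromatic c, 2 neighbours → 1 H
  atom 9: aromatic n, 2 neighbours → 0 H
Totals → C:7, H:7, N:1, O:1.
In Hill order: C7H7NO.

C7H7NO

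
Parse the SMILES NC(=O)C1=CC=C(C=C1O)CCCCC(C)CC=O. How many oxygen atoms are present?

3

Scan the SMILES for O atoms (remember two-letter symbols like Cl and Br are single atoms).
Oxygen count: 3.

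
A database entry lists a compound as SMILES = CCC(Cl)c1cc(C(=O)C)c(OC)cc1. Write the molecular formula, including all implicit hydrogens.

Walk through each heavy atom and fill implicit hydrogens from standard valence (C 4, N 3, O 2, S 2, halogen 1); for lowercase aromatic atoms, an aromatic c carries 1 H when it has two neighbours and 0 H with three, and aromatic n carries 0 H:
  atom 1: C, bond orders sum to 1 (valence 4) → 3 H
  atom 2: C, bond orders sum to 2 (valence 4) → 2 H
  atom 3: C, bond orders sum to 3 (valence 4) → 1 H
  atom 4: Cl (halogen, monovalent) → 0 H
  atom 5: aromatic c, 3 neighbours → 0 H
  atom 6: aromatic c, 2 neighbours → 1 H
  atom 7: aromatic c, 3 neighbours → 0 H
  atom 8: C, bond orders sum to 4 (valence 4) → 0 H
  atom 9: O, bond orders sum to 2 (valence 2) → 0 H
  atom 10: C, bond orders sum to 1 (valence 4) → 3 H
  atom 11: aromatic c, 3 neighbours → 0 H
  atom 12: O, bond orders sum to 2 (valence 2) → 0 H
  atom 13: C, bond orders sum to 1 (valence 4) → 3 H
  atom 14: aromatic c, 2 neighbours → 1 H
  atom 15: aromatic c, 2 neighbours → 1 H
Totals → C:12, H:15, Cl:1, O:2.

C12H15ClO2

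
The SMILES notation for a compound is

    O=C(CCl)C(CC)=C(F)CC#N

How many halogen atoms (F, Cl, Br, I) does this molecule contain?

Halogen atoms appear at heavy-atom positions 4, 9 (1×Cl, 1×F).
Other groups present: 1 alkene, 1 ketone, 1 nitrile.
Halogen count: 2.

2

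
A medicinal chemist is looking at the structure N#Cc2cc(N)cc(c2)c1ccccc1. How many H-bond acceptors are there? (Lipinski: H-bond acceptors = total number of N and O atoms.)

N atoms: 2; O atoms: 0.
Lipinski HBA = 2 + 0 = 2.

2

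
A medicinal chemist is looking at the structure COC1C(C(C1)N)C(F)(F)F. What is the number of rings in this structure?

In SMILES, each pair of matching ring-closure digits denotes one ring-closing bond; the number of such bonds equals the number of independent rings.
Ring-closure bonds here: 1.

1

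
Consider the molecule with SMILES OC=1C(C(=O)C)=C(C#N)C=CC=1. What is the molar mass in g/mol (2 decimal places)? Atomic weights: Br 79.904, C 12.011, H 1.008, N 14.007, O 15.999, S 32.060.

First, the molecular formula is C9H7NO2 (counting implicit H from valence).
  C: 9 × 12.011 = 108.099
  H: 7 × 1.008 = 7.056
  N: 1 × 14.007 = 14.007
  O: 2 × 15.999 = 31.998
Sum: 9×12.011 + 7×1.008 + 1×14.007 + 2×15.999 = 161.160 → 161.16 g/mol.

161.16 g/mol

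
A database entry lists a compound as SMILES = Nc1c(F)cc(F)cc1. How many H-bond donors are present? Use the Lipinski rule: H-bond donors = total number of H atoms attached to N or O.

2

Donors: find every N or O and count the H atoms it carries.
  atom 1 (N): bond orders sum to 1 → 2 H
Lipinski HBD = 2.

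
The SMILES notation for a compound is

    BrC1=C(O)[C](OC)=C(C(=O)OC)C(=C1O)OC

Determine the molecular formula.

Walk through each heavy atom and fill implicit hydrogens from standard valence (C 4, N 3, O 2, S 2, halogen 1):
  atom 1: Br (halogen, monovalent) → 0 H
  atom 2: C, bond orders sum to 4 (valence 4) → 0 H
  atom 3: C, bond orders sum to 4 (valence 4) → 0 H
  atom 4: O, bond orders sum to 1 (valence 2) → 1 H
  atom 5: C with explicit H count 0
  atom 6: O, bond orders sum to 2 (valence 2) → 0 H
  atom 7: C, bond orders sum to 1 (valence 4) → 3 H
  atom 8: C, bond orders sum to 4 (valence 4) → 0 H
  atom 9: C, bond orders sum to 4 (valence 4) → 0 H
  atom 10: O, bond orders sum to 2 (valence 2) → 0 H
  atom 11: O, bond orders sum to 2 (valence 2) → 0 H
  atom 12: C, bond orders sum to 1 (valence 4) → 3 H
  atom 13: C, bond orders sum to 4 (valence 4) → 0 H
  atom 14: C, bond orders sum to 4 (valence 4) → 0 H
  atom 15: O, bond orders sum to 1 (valence 2) → 1 H
  atom 16: O, bond orders sum to 2 (valence 2) → 0 H
  atom 17: C, bond orders sum to 1 (valence 4) → 3 H
Totals → C:10, H:11, Br:1, O:6.
In Hill order: C10H11BrO6.

C10H11BrO6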